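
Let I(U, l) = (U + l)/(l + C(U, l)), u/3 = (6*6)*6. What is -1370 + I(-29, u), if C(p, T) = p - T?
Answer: -40349/29 ≈ -1391.3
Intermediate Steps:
u = 648 (u = 3*((6*6)*6) = 3*(36*6) = 3*216 = 648)
I(U, l) = (U + l)/U (I(U, l) = (U + l)/(l + (U - l)) = (U + l)/U)
-1370 + I(-29, u) = -1370 + (-29 + 648)/(-29) = -1370 - 1/29*619 = -1370 - 619/29 = -40349/29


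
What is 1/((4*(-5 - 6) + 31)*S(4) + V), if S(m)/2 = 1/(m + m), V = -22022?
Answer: -4/88101 ≈ -4.5402e-5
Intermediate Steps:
S(m) = 1/m (S(m) = 2/(m + m) = 2/((2*m)) = 2*(1/(2*m)) = 1/m)
1/((4*(-5 - 6) + 31)*S(4) + V) = 1/((4*(-5 - 6) + 31)/4 - 22022) = 1/((4*(-11) + 31)*(¼) - 22022) = 1/((-44 + 31)*(¼) - 22022) = 1/(-13*¼ - 22022) = 1/(-13/4 - 22022) = 1/(-88101/4) = -4/88101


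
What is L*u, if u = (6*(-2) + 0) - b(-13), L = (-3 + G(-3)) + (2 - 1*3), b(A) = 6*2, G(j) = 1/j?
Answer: 104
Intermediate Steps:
G(j) = 1/j
b(A) = 12
L = -13/3 (L = (-3 + 1/(-3)) + (2 - 1*3) = (-3 - ⅓) + (2 - 3) = -10/3 - 1 = -13/3 ≈ -4.3333)
u = -24 (u = (6*(-2) + 0) - 1*12 = (-12 + 0) - 12 = -12 - 12 = -24)
L*u = -13/3*(-24) = 104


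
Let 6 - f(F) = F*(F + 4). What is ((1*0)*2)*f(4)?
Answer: 0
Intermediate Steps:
f(F) = 6 - F*(4 + F) (f(F) = 6 - F*(F + 4) = 6 - F*(4 + F))
((1*0)*2)*f(4) = ((1*0)*2)*(6 - 1*4**2 - 4*4) = (0*2)*(6 - 1*16 - 16) = 0*(6 - 16 - 16) = 0*(-26) = 0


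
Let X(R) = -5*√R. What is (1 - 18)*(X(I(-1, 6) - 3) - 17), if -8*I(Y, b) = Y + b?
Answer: 289 + 85*I*√58/4 ≈ 289.0 + 161.84*I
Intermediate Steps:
I(Y, b) = -Y/8 - b/8 (I(Y, b) = -(Y + b)/8 = -Y/8 - b/8)
(1 - 18)*(X(I(-1, 6) - 3) - 17) = (1 - 18)*(-5*√((-⅛*(-1) - ⅛*6) - 3) - 17) = -17*(-5*√((⅛ - ¾) - 3) - 17) = -17*(-5*√(-5/8 - 3) - 17) = -17*(-5*I*√58/4 - 17) = -17*(-17 - 5*I*√58/4) = 289 + 85*I*√58/4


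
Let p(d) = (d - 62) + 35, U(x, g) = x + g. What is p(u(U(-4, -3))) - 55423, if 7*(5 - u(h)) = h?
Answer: -55444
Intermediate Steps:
U(x, g) = g + x
u(h) = 5 - h/7
p(d) = -27 + d (p(d) = (-62 + d) + 35 = -27 + d)
p(u(U(-4, -3))) - 55423 = (-27 + (5 - (-3 - 4)/7)) - 55423 = (-27 + (5 - ⅐*(-7))) - 55423 = (-27 + (5 + 1)) - 55423 = (-27 + 6) - 55423 = -21 - 55423 = -55444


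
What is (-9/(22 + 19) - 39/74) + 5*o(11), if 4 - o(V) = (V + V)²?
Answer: -7283865/3034 ≈ -2400.7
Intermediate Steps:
o(V) = 4 - 4*V² (o(V) = 4 - (V + V)² = 4 - (2*V)² = 4 - 4*V²)
(-9/(22 + 19) - 39/74) + 5*o(11) = (-9/(22 + 19) - 39/74) + 5*(4 - 4*11²) = (-9/41 - 39*1/74) + 5*(4 - 4*121) = (-9*1/41 - 39/74) + 5*(4 - 484) = (-9/41 - 39/74) + 5*(-480) = -2265/3034 - 2400 = -7283865/3034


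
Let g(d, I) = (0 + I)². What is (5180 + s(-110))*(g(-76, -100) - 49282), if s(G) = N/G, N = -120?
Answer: -2238759744/11 ≈ -2.0352e+8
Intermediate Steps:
g(d, I) = I²
s(G) = -120/G
(5180 + s(-110))*(g(-76, -100) - 49282) = (5180 - 120/(-110))*((-100)² - 49282) = (5180 - 120*(-1/110))*(10000 - 49282) = (5180 + 12/11)*(-39282) = (56992/11)*(-39282) = -2238759744/11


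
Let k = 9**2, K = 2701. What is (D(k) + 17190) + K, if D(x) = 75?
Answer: 19966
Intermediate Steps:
k = 81
(D(k) + 17190) + K = (75 + 17190) + 2701 = 17265 + 2701 = 19966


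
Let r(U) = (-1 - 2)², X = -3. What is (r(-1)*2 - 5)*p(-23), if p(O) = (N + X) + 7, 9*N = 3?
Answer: 169/3 ≈ 56.333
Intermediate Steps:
N = ⅓ (N = (⅑)*3 = ⅓ ≈ 0.33333)
r(U) = 9 (r(U) = (-3)² = 9)
p(O) = 13/3 (p(O) = (⅓ - 3) + 7 = -8/3 + 7 = 13/3)
(r(-1)*2 - 5)*p(-23) = (9*2 - 5)*(13/3) = (18 - 5)*(13/3) = 13*(13/3) = 169/3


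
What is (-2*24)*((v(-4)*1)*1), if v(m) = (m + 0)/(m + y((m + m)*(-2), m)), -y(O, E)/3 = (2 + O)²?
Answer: -12/61 ≈ -0.19672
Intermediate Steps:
y(O, E) = -3*(2 + O)²
v(m) = m/(m - 3*(2 - 4*m)²) (v(m) = (m + 0)/(m - 3*(2 + (m + m)*(-2))²) = m/(m - 3*(2 + (2*m)*(-2))²) = m/(m - 3*(2 - 4*m)²))
(-2*24)*((v(-4)*1)*1) = (-2*24)*((-4/(-4 - 12*(-1 + 2*(-4))²)*1)*1) = -48*-4/(-4 - 12*(-1 - 8)²)*1 = -48*-4/(-4 - 12*(-9)²)*1 = -48*-4/(-4 - 12*81)*1 = -48*-4/(-4 - 972)*1 = -48*-4/(-976)*1 = -48*-4*(-1/976)*1 = -48*(1/244)*1 = -12/61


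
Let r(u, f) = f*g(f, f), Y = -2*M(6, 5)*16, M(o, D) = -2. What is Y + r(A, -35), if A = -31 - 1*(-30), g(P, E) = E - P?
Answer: 64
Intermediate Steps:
A = -1 (A = -31 + 30 = -1)
Y = 64 (Y = -2*(-2)*16 = 4*16 = 64)
r(u, f) = 0 (r(u, f) = f*(f - f) = f*0 = 0)
Y + r(A, -35) = 64 + 0 = 64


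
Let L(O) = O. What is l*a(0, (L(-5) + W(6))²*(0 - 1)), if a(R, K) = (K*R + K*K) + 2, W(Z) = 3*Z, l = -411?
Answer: -11739393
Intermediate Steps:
a(R, K) = 2 + K² + K*R (a(R, K) = (K*R + K²) + 2 = (K² + K*R) + 2 = 2 + K² + K*R)
l*a(0, (L(-5) + W(6))²*(0 - 1)) = -411*(2 + ((-5 + 3*6)²*(0 - 1))² + ((-5 + 3*6)²*(0 - 1))*0) = -411*(2 + ((-5 + 18)²*(-1))² + ((-5 + 18)²*(-1))*0) = -411*(2 + (13²*(-1))² + (13²*(-1))*0) = -411*(2 + (169*(-1))² + (169*(-1))*0) = -411*(2 + (-169)² - 169*0) = -411*(2 + 28561 + 0) = -411*28563 = -11739393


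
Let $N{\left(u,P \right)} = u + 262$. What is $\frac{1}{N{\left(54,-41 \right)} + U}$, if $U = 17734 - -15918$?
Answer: $\frac{1}{33968} \approx 2.9439 \cdot 10^{-5}$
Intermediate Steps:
$N{\left(u,P \right)} = 262 + u$
$U = 33652$ ($U = 17734 + 15918 = 33652$)
$\frac{1}{N{\left(54,-41 \right)} + U} = \frac{1}{\left(262 + 54\right) + 33652} = \frac{1}{316 + 33652} = \frac{1}{33968}$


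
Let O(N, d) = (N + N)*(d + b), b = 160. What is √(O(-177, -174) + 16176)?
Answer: 6*√587 ≈ 145.37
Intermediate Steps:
O(N, d) = 2*N*(160 + d) (O(N, d) = (N + N)*(d + 160) = (2*N)*(160 + d) = 2*N*(160 + d))
√(O(-177, -174) + 16176) = √(2*(-177)*(160 - 174) + 16176) = √(2*(-177)*(-14) + 16176) = √(4956 + 16176) = √21132 = 6*√587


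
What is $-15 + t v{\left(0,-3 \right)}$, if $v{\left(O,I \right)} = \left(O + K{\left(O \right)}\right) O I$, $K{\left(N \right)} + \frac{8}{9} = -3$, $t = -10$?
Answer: $-15$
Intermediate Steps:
$K{\left(N \right)} = - \frac{35}{9}$ ($K{\left(N \right)} = - \frac{8}{9} - 3 = - \frac{35}{9}$)
$v{\left(O,I \right)} = I O \left(- \frac{35}{9} + O\right)$ ($v{\left(O,I \right)} = \left(O - \frac{35}{9}\right) O I = \left(- \frac{35}{9} + O\right) I O = I O \left(- \frac{35}{9} + O\right)$)
$-15 + t v{\left(0,-3 \right)} = -15 - 10 \cdot \frac{1}{9} \left(-3\right) 0 \left(-35 + 9 \cdot 0\right) = -15 - 10 \cdot \frac{1}{9} \left(-3\right) 0 \left(-35 + 0\right) = -15 - 10 \cdot \frac{1}{9} \left(-3\right) 0 \left(-35\right) = -15 - 0 = -15 + 0 = -15$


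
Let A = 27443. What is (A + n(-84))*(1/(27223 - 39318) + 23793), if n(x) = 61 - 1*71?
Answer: 7894568170622/12095 ≈ 6.5271e+8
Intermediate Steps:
n(x) = -10 (n(x) = 61 - 71 = -10)
(A + n(-84))*(1/(27223 - 39318) + 23793) = (27443 - 10)*(1/(27223 - 39318) + 23793) = 27433*(1/(-12095) + 23793) = 27433*(-1/12095 + 23793) = 27433*(287776334/12095) = 7894568170622/12095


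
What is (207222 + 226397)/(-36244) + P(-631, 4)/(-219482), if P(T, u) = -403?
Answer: -2798734089/233967812 ≈ -11.962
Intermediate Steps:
(207222 + 226397)/(-36244) + P(-631, 4)/(-219482) = (207222 + 226397)/(-36244) - 403/(-219482) = 433619*(-1/36244) - 403*(-1/219482) = -25507/2132 + 403/219482 = -2798734089/233967812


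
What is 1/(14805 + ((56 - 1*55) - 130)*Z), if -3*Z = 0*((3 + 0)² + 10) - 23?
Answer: 1/13816 ≈ 7.2380e-5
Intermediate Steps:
Z = 23/3 (Z = -(0*((3 + 0)² + 10) - 23)/3 = -(0*(3² + 10) - 23)/3 = -(0*(9 + 10) - 23)/3 = -(0*19 - 23)/3 = -(0 - 23)/3 = -⅓*(-23) = 23/3 ≈ 7.6667)
1/(14805 + ((56 - 1*55) - 130)*Z) = 1/(14805 + ((56 - 1*55) - 130)*(23/3)) = 1/(14805 + ((56 - 55) - 130)*(23/3)) = 1/(14805 + (1 - 130)*(23/3)) = 1/(14805 - 129*23/3) = 1/(14805 - 989) = 1/13816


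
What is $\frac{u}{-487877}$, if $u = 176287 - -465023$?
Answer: $- \frac{641310}{487877} \approx -1.3145$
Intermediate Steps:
$u = 641310$ ($u = 176287 + 465023 = 641310$)
$\frac{u}{-487877} = \frac{641310}{-487877} = 641310 \left(- \frac{1}{487877}\right) = - \frac{641310}{487877}$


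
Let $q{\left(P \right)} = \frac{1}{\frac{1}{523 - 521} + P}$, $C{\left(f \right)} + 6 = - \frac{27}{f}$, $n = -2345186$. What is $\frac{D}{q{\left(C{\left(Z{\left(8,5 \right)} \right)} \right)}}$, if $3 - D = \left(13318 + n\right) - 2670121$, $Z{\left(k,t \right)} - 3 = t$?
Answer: $-44392679$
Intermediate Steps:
$Z{\left(k,t \right)} = 3 + t$
$C{\left(f \right)} = -6 - \frac{27}{f}$
$D = 5001992$ ($D = 3 - \left(\left(13318 - 2345186\right) - 2670121\right) = 3 - \left(-2331868 - 2670121\right) = 3 - -5001989 = 3 + 5001989 = 5001992$)
$q{\left(P \right)} = \frac{1}{\frac{1}{2} + P}$
$\frac{D}{q{\left(C{\left(Z{\left(8,5 \right)} \right)} \right)}} = \frac{5001992}{2 \frac{1}{1 + 2 \left(-6 - \frac{27}{3 + 5}\right)}} = \frac{5001992}{2 \frac{1}{1 + 2 \left(-6 - \frac{27}{8}\right)}} = \frac{5001992}{2 \frac{1}{1 + 2 \left(- \frac{75}{8}\right)}} = \frac{5001992}{2 \frac{1}{1 - \frac{75}{4}}} = \frac{5001992}{2 \frac{1}{- \frac{71}{4}}} = \frac{5001992}{2 \left(- \frac{4}{71}\right)} = \frac{5001992}{- \frac{8}{71}} = 5001992 \left(- \frac{71}{8}\right) = -44392679$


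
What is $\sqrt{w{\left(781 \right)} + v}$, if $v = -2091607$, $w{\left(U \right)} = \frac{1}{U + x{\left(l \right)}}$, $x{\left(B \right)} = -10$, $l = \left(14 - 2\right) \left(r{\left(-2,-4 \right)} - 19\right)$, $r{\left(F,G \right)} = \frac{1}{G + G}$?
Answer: $\frac{2 i \sqrt{310834238979}}{771} \approx 1446.2 i$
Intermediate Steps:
$r{\left(F,G \right)} = \frac{1}{2 G}$
$l = - \frac{459}{2}$ ($l = \left(14 - 2\right) \left(\frac{1}{2 \left(-4\right)} - 19\right) = 12 \left(\frac{1}{2} \left(- \frac{1}{4}\right) - 19\right) = 12 \left(- \frac{1}{8} - 19\right) = 12 \left(- \frac{153}{8}\right) = - \frac{459}{2} \approx -229.5$)
$w{\left(U \right)} = \frac{1}{-10 + U}$ ($w{\left(U \right)} = \frac{1}{U - 10} = \frac{1}{-10 + U}$)
$\sqrt{w{\left(781 \right)} + v} = \sqrt{\frac{1}{-10 + 781} - 2091607} = \sqrt{\frac{1}{771} - 2091607} = \sqrt{- \frac{1612628996}{771}} = \frac{2 i \sqrt{310834238979}}{771}$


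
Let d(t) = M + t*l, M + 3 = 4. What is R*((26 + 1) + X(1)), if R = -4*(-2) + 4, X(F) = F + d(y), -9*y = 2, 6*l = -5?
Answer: 3152/9 ≈ 350.22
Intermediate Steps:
M = 1 (M = -3 + 4 = 1)
l = -⅚ (l = (⅙)*(-5) = -⅚ ≈ -0.83333)
y = -2/9 (y = -⅑*2 = -2/9 ≈ -0.22222)
d(t) = 1 - 5*t/6 (d(t) = 1 + t*(-⅚) = 1 - 5*t/6)
X(F) = 32/27 + F (X(F) = F + (1 - ⅚*(-2/9)) = F + (1 + 5/27) = F + 32/27 = 32/27 + F)
R = 12 (R = 8 + 4 = 12)
R*((26 + 1) + X(1)) = 12*((26 + 1) + (32/27 + 1)) = 12*(27 + 59/27) = 12*(788/27) = 3152/9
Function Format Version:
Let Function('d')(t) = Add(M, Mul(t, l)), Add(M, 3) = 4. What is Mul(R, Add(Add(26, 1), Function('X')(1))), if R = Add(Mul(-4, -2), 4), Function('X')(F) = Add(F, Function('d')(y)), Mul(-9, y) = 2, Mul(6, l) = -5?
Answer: Rational(3152, 9) ≈ 350.22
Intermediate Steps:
M = 1 (M = Add(-3, 4) = 1)
l = Rational(-5, 6) (l = Mul(Rational(1, 6), -5) = Rational(-5, 6) ≈ -0.83333)
y = Rational(-2, 9) (y = Mul(Rational(-1, 9), 2) = Rational(-2, 9) ≈ -0.22222)
Function('d')(t) = Add(1, Mul(Rational(-5, 6), t)) (Function('d')(t) = Add(1, Mul(t, Rational(-5, 6))) = Add(1, Mul(Rational(-5, 6), t)))
Function('X')(F) = Add(Rational(32, 27), F) (Function('X')(F) = Add(F, Add(1, Mul(Rational(-5, 6), Rational(-2, 9)))) = Add(F, Add(1, Rational(5, 27))) = Add(F, Rational(32, 27)) = Add(Rational(32, 27), F))
R = 12 (R = Add(8, 4) = 12)
Mul(R, Add(Add(26, 1), Function('X')(1))) = Mul(12, Add(Add(26, 1), Add(Rational(32, 27), 1))) = Mul(12, Add(27, Rational(59, 27))) = Mul(12, Rational(788, 27)) = Rational(3152, 9)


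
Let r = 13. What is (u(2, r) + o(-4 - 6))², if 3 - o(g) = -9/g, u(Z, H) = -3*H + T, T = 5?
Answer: 101761/100 ≈ 1017.6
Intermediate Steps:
u(Z, H) = 5 - 3*H (u(Z, H) = -3*H + 5 = 5 - 3*H)
o(g) = 3 + 9/g (o(g) = 3 - (-9)/g = 3 + 9/g)
(u(2, r) + o(-4 - 6))² = ((5 - 3*13) + (3 + 9/(-4 - 6)))² = ((5 - 39) + (3 + 9/(-10)))² = (-34 + (3 + 9*(-⅒)))² = (-34 + (3 - 9/10))² = (-34 + 21/10)² = (-319/10)² = 101761/100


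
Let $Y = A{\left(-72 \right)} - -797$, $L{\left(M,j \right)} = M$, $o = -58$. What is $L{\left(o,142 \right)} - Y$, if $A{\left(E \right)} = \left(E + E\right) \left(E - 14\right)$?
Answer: $-13239$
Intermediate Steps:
$A{\left(E \right)} = 2 E \left(-14 + E\right)$
$Y = 13181$ ($Y = 2 \left(-72\right) \left(-14 - 72\right) - -797 = 2 \left(-72\right) \left(-86\right) + 797 = 12384 + 797 = 13181$)
$L{\left(o,142 \right)} - Y = -58 - 13181 = -13239$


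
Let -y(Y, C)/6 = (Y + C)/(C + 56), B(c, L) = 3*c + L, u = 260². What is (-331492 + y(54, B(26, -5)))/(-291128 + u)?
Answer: 7127205/4805852 ≈ 1.4830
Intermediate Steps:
u = 67600
B(c, L) = L + 3*c
y(Y, C) = -6*(C + Y)/(56 + C) (y(Y, C) = -6*(Y + C)/(C + 56) = -6*(C + Y)/(56 + C))
(-331492 + y(54, B(26, -5)))/(-291128 + u) = (-331492 + 6*(-(-5 + 3*26) - 1*54)/(56 + (-5 + 3*26)))/(-291128 + 67600) = (-331492 + 6*(-(-5 + 78) - 54)/(56 + (-5 + 78)))/(-223528) = (-331492 + 6*(-1*73 - 54)/(56 + 73))*(-1/223528) = (-331492 + 6*(-73 - 54)/129)*(-1/223528) = (-331492 + 6*(1/129)*(-127))*(-1/223528) = (-331492 - 254/43)*(-1/223528) = -14254410/43*(-1/223528) = 7127205/4805852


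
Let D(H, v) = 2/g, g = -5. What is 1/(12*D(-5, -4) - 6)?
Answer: -5/54 ≈ -0.092593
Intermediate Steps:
D(H, v) = -⅖ (D(H, v) = 2/(-5) = 2*(-⅕) = -⅖)
1/(12*D(-5, -4) - 6) = 1/(12*(-⅖) - 6) = 1/(-24/5 - 6) = 1/(-54/5) = -5/54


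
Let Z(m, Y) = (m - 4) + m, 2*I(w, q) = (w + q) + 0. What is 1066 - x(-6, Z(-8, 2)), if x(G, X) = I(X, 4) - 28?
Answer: 1102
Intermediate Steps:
I(w, q) = q/2 + w/2 (I(w, q) = ((w + q) + 0)/2 = ((q + w) + 0)/2 = (q + w)/2 = q/2 + w/2)
Z(m, Y) = -4 + 2*m (Z(m, Y) = (-4 + m) + m = -4 + 2*m)
x(G, X) = -26 + X/2 (x(G, X) = ((½)*4 + X/2) - 28 = (2 + X/2) - 28 = -26 + X/2)
1066 - x(-6, Z(-8, 2)) = 1066 - (-26 + (-4 + 2*(-8))/2) = 1066 - (-26 + (-4 - 16)/2) = 1066 - (-26 + (½)*(-20)) = 1066 - (-26 - 10) = 1066 - 1*(-36) = 1066 + 36 = 1102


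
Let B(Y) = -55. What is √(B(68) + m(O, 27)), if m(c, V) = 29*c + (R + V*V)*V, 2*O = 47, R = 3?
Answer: √81562/2 ≈ 142.80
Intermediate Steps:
O = 47/2 (O = (½)*47 = 47/2 ≈ 23.500)
m(c, V) = 29*c + V*(3 + V²) (m(c, V) = 29*c + (3 + V*V)*V = 29*c + (3 + V²)*V = 29*c + V*(3 + V²))
√(B(68) + m(O, 27)) = √(-55 + (27³ + 3*27 + 29*(47/2))) = √(-55 + (19683 + 81 + 1363/2)) = √(-55 + 40891/2) = √(40781/2) = √81562/2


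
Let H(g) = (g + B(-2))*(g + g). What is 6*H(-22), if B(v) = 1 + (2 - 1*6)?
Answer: 6600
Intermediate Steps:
B(v) = -3 (B(v) = 1 + (2 - 6) = 1 - 4 = -3)
H(g) = 2*g*(-3 + g) (H(g) = (g - 3)*(g + g) = (-3 + g)*(2*g) = 2*g*(-3 + g))
6*H(-22) = 6*(2*(-22)*(-3 - 22)) = 6*(2*(-22)*(-25)) = 6*1100 = 6600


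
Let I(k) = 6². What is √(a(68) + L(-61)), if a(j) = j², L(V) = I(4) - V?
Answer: √4721 ≈ 68.709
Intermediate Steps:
I(k) = 36
L(V) = 36 - V
√(a(68) + L(-61)) = √(68² + (36 - 1*(-61))) = √(4624 + (36 + 61)) = √(4624 + 97) = √4721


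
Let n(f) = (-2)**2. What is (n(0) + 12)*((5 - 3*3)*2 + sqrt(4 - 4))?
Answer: -128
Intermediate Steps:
n(f) = 4
(n(0) + 12)*((5 - 3*3)*2 + sqrt(4 - 4)) = (4 + 12)*((5 - 3*3)*2 + sqrt(4 - 4)) = 16*((5 - 9)*2 + sqrt(0)) = 16*(-4*2 + 0) = 16*(-8 + 0) = 16*(-8) = -128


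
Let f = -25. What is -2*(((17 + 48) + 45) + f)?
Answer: -170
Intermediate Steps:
-2*(((17 + 48) + 45) + f) = -2*(((17 + 48) + 45) - 25) = -2*((65 + 45) - 25) = -2*(110 - 25) = -2*85 = -170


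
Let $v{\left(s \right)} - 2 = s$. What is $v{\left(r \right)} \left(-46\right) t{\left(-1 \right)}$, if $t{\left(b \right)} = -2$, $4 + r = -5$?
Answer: $-644$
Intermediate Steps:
$r = -9$ ($r = -4 - 5 = -9$)
$v{\left(s \right)} = 2 + s$
$v{\left(r \right)} \left(-46\right) t{\left(-1 \right)} = \left(2 - 9\right) \left(-46\right) \left(-2\right) = \left(-7\right) \left(-46\right) \left(-2\right) = 322 \left(-2\right) = -644$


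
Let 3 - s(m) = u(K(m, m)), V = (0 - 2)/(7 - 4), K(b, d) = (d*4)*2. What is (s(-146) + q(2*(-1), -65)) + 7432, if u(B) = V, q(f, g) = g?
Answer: 22112/3 ≈ 7370.7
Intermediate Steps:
K(b, d) = 8*d (K(b, d) = (4*d)*2 = 8*d)
V = -⅔ (V = -2/3 = -2*⅓ = -⅔ ≈ -0.66667)
u(B) = -⅔
s(m) = 11/3 (s(m) = 3 - 1*(-⅔) = 3 + ⅔ = 11/3)
(s(-146) + q(2*(-1), -65)) + 7432 = (11/3 - 65) + 7432 = -184/3 + 7432 = 22112/3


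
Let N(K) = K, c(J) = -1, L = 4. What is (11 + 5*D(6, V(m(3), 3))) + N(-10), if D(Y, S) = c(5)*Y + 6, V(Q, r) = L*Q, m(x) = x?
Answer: 1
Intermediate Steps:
V(Q, r) = 4*Q
D(Y, S) = 6 - Y (D(Y, S) = -Y + 6 = 6 - Y)
(11 + 5*D(6, V(m(3), 3))) + N(-10) = (11 + 5*(6 - 1*6)) - 10 = (11 + 5*(6 - 6)) - 10 = (11 + 5*0) - 10 = (11 + 0) - 10 = 11 - 10 = 1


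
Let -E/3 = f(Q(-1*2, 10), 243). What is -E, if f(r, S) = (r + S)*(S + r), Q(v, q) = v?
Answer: 174243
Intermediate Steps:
f(r, S) = (S + r)² (f(r, S) = (S + r)*(S + r) = (S + r)²)
E = -174243 (E = -3*(243 - 1*2)² = -3*(243 - 2)² = -3*241² = -3*58081 = -174243)
-E = -1*(-174243) = 174243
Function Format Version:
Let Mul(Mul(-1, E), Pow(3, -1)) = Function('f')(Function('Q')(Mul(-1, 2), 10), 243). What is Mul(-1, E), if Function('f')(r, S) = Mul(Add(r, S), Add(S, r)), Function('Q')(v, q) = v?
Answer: 174243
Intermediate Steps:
Function('f')(r, S) = Pow(Add(S, r), 2) (Function('f')(r, S) = Mul(Add(S, r), Add(S, r)) = Pow(Add(S, r), 2))
E = -174243 (E = Mul(-3, Pow(Add(243, Mul(-1, 2)), 2)) = Mul(-3, Pow(Add(243, -2), 2)) = Mul(-3, Pow(241, 2)) = Mul(-3, 58081) = -174243)
Mul(-1, E) = Mul(-1, -174243) = 174243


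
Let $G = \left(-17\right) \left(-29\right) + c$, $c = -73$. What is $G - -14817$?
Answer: $15237$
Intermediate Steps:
$G = 420$ ($G = \left(-17\right) \left(-29\right) - 73 = 493 - 73 = 420$)
$G - -14817 = 420 - -14817 = 420 + 14817 = 15237$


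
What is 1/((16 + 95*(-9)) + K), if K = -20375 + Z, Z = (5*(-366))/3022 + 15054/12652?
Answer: -9558586/202770258397 ≈ -4.7140e-5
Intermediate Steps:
Z = 5585007/9558586 (Z = -1830*1/3022 + 15054*(1/12652) = -915/1511 + 7527/6326 = 5585007/9558586 ≈ 0.58429)
K = -194750604743/9558586 (K = -20375 + 5585007/9558586 = -194750604743/9558586 ≈ -20374.)
1/((16 + 95*(-9)) + K) = 1/((16 + 95*(-9)) - 194750604743/9558586) = 1/((16 - 855) - 194750604743/9558586) = 1/(-839 - 194750604743/9558586) = 1/(-202770258397/9558586) = -9558586/202770258397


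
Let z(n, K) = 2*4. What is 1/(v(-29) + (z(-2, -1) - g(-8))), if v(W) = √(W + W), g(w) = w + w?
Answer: 12/317 - I*√58/634 ≈ 0.037855 - 0.012012*I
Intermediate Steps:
z(n, K) = 8
g(w) = 2*w
v(W) = √2*√W (v(W) = √(2*W) = √2*√W)
1/(v(-29) + (z(-2, -1) - g(-8))) = 1/(√2*√(-29) + (8 - 2*(-8))) = 1/(√2*(I*√29) + (8 - 1*(-16))) = 1/(I*√58 + (8 + 16)) = 1/(I*√58 + 24) = 1/(24 + I*√58)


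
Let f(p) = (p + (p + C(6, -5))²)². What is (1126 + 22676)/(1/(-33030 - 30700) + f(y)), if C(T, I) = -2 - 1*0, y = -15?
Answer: 505633820/1594864493 ≈ 0.31704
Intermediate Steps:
C(T, I) = -2 (C(T, I) = -2 + 0 = -2)
f(p) = (p + (-2 + p)²)² (f(p) = (p + (p - 2)²)² = (p + (-2 + p)²)²)
(1126 + 22676)/(1/(-33030 - 30700) + f(y)) = (1126 + 22676)/(1/(-33030 - 30700) + (-15 + (-2 - 15)²)²) = 23802/(1/(-63730) + (-15 + (-17)²)²) = 23802/(-1/63730 + (-15 + 289)²) = 23802/(-1/63730 + 274²) = 23802/(-1/63730 + 75076) = 23802/(4784593479/63730) = 23802*(63730/4784593479) = 505633820/1594864493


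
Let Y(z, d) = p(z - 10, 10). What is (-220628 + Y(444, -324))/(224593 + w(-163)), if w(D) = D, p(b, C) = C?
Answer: -110309/112215 ≈ -0.98302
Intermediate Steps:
Y(z, d) = 10
(-220628 + Y(444, -324))/(224593 + w(-163)) = (-220628 + 10)/(224593 - 163) = -220618/224430 = -220618*1/224430 = -110309/112215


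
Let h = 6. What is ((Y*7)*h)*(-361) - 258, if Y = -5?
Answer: 75552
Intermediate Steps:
((Y*7)*h)*(-361) - 258 = (-5*7*6)*(-361) - 258 = -35*6*(-361) - 258 = -210*(-361) - 258 = 75810 - 258 = 75552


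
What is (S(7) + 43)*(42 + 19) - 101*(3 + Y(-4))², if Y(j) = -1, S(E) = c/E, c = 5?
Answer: 15838/7 ≈ 2262.6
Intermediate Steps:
S(E) = 5/E
(S(7) + 43)*(42 + 19) - 101*(3 + Y(-4))² = (5/7 + 43)*(42 + 19) - 101*(3 - 1)² = (5*(⅐) + 43)*61 - 101*2² = (5/7 + 43)*61 - 101*4 = (306/7)*61 - 404 = 18666/7 - 404 = 15838/7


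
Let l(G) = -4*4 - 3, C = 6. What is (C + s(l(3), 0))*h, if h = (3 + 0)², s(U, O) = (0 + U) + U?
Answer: -288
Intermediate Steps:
l(G) = -19 (l(G) = -16 - 3 = -19)
s(U, O) = 2*U (s(U, O) = U + U = 2*U)
h = 9 (h = 3² = 9)
(C + s(l(3), 0))*h = (6 + 2*(-19))*9 = (6 - 38)*9 = -32*9 = -288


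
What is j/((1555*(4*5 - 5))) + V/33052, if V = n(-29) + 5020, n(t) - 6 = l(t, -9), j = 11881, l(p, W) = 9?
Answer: 510132187/770937900 ≈ 0.66170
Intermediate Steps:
n(t) = 15 (n(t) = 6 + 9 = 15)
V = 5035 (V = 15 + 5020 = 5035)
j/((1555*(4*5 - 5))) + V/33052 = 11881/((1555*(4*5 - 5))) + 5035/33052 = 11881/((1555*(20 - 5))) + 5035*(1/33052) = 11881/((1555*15)) + 5035/33052 = 11881/23325 + 5035/33052 = 510132187/770937900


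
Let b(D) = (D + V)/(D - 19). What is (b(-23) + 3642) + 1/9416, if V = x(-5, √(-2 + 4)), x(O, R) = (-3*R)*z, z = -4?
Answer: 720262817/197736 - 2*√2/7 ≈ 3642.1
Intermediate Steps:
x(O, R) = 12*R (x(O, R) = -3*R*(-4) = 12*R)
V = 12*√2 (V = 12*√(-2 + 4) = 12*√2 ≈ 16.971)
b(D) = (D + 12*√2)/(-19 + D) (b(D) = (D + 12*√2)/(D - 19) = (D + 12*√2)/(-19 + D))
(b(-23) + 3642) + 1/9416 = ((-23 + 12*√2)/(-19 - 23) + 3642) + 1/9416 = ((-23 + 12*√2)/(-42) + 3642) + 1/9416 = (-(-23 + 12*√2)/42 + 3642) + 1/9416 = ((23/42 - 2*√2/7) + 3642) + 1/9416 = (152987/42 - 2*√2/7) + 1/9416 = 720262817/197736 - 2*√2/7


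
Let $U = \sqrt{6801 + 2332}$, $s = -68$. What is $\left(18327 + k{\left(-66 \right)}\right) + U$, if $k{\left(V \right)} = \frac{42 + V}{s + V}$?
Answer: $\frac{1227921}{67} + \sqrt{9133} \approx 18423.0$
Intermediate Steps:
$k{\left(V \right)} = \frac{42 + V}{-68 + V}$
$U = \sqrt{9133} \approx 95.567$
$\left(18327 + k{\left(-66 \right)}\right) + U = \left(18327 + \frac{42 - 66}{-68 - 66}\right) + \sqrt{9133} = \left(18327 + \frac{1}{-134} \left(-24\right)\right) + \sqrt{9133} = \left(18327 - - \frac{12}{67}\right) + \sqrt{9133} = \left(18327 + \frac{12}{67}\right) + \sqrt{9133} = \frac{1227921}{67} + \sqrt{9133}$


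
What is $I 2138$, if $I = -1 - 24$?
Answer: $-53450$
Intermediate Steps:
$I = -25$
$I 2138 = \left(-25\right) 2138 = -53450$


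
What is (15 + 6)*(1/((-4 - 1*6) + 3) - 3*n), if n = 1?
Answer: -66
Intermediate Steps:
(15 + 6)*(1/((-4 - 1*6) + 3) - 3*n) = (15 + 6)*(1/((-4 - 1*6) + 3) - 3*1) = 21*(1/((-4 - 6) + 3) - 3) = 21*(1/(-10 + 3) - 3) = 21*(1/(-7) - 3) = 21*(-⅐ - 3) = 21*(-22/7) = -66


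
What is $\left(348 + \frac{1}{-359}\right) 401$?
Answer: $\frac{50097331}{359} \approx 1.3955 \cdot 10^{5}$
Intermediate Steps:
$\left(348 + \frac{1}{-359}\right) 401 = \left(348 - \frac{1}{359}\right) 401 = \frac{124931}{359} \cdot 401 = \frac{50097331}{359}$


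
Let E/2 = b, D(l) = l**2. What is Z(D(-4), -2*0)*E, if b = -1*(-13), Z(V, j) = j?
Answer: 0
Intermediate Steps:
b = 13
E = 26 (E = 2*13 = 26)
Z(D(-4), -2*0)*E = -2*0*26 = 0*26 = 0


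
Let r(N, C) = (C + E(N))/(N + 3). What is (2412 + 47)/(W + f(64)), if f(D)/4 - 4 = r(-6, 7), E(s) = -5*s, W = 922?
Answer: 7377/2666 ≈ 2.7671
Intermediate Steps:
r(N, C) = (C - 5*N)/(3 + N) (r(N, C) = (C - 5*N)/(N + 3) = (C - 5*N)/(3 + N))
f(D) = -100/3 (f(D) = 16 + 4*((7 - 5*(-6))/(3 - 6)) = 16 + 4*((7 + 30)/(-3)) = 16 + 4*(-1/3*37) = 16 + 4*(-37/3) = 16 - 148/3 = -100/3)
(2412 + 47)/(W + f(64)) = (2412 + 47)/(922 - 100/3) = 2459/(2666/3) = 2459*(3/2666) = 7377/2666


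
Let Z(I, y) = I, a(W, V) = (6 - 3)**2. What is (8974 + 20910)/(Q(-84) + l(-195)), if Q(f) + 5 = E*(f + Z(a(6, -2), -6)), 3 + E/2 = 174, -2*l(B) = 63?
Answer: -59768/51373 ≈ -1.1634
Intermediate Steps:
l(B) = -63/2 (l(B) = -1/2*63 = -63/2)
a(W, V) = 9 (a(W, V) = 3**2 = 9)
E = 342 (E = -6 + 2*174 = -6 + 348 = 342)
Q(f) = 3073 + 342*f (Q(f) = -5 + 342*(f + 9) = -5 + 342*(9 + f) = -5 + (3078 + 342*f) = 3073 + 342*f)
(8974 + 20910)/(Q(-84) + l(-195)) = (8974 + 20910)/((3073 + 342*(-84)) - 63/2) = 29884/((3073 - 28728) - 63/2) = 29884/(-25655 - 63/2) = 29884/(-51373/2) = 29884*(-2/51373) = -59768/51373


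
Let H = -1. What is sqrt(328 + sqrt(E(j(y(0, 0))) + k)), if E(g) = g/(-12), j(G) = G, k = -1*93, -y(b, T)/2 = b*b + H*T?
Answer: sqrt(328 + I*sqrt(93)) ≈ 18.113 + 0.2662*I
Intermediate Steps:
y(b, T) = -2*b**2 + 2*T (y(b, T) = -2*(b*b - T) = -2*(b**2 - T) = -2*b**2 + 2*T)
k = -93
E(g) = -g/12 (E(g) = g*(-1/12) = -g/12)
sqrt(328 + sqrt(E(j(y(0, 0))) + k)) = sqrt(328 + sqrt(-(-2*0**2 + 2*0)/12 - 93)) = sqrt(328 + sqrt(-(-2*0 + 0)/12 - 93)) = sqrt(328 + sqrt(-(0 + 0)/12 - 93)) = sqrt(328 + sqrt(-1/12*0 - 93)) = sqrt(328 + sqrt(0 - 93)) = sqrt(328 + sqrt(-93)) = sqrt(328 + I*sqrt(93))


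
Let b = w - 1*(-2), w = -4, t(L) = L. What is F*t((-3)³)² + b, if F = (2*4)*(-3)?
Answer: -17498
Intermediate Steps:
F = -24 (F = 8*(-3) = -24)
b = -2 (b = -4 - 1*(-2) = -4 + 2 = -2)
F*t((-3)³)² + b = -24*((-3)³)² - 2 = -24*(-27)² - 2 = -24*729 - 2 = -17496 - 2 = -17498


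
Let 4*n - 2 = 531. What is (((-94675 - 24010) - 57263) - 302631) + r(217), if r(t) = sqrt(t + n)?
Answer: -478579 + sqrt(1401)/2 ≈ -4.7856e+5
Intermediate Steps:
n = 533/4 (n = 1/2 + (1/4)*531 = 1/2 + 531/4 = 533/4 ≈ 133.25)
r(t) = sqrt(533/4 + t) (r(t) = sqrt(t + 533/4) = sqrt(533/4 + t))
(((-94675 - 24010) - 57263) - 302631) + r(217) = (((-94675 - 24010) - 57263) - 302631) + sqrt(533 + 4*217)/2 = ((-118685 - 57263) - 302631) + sqrt(533 + 868)/2 = (-175948 - 302631) + sqrt(1401)/2 = -478579 + sqrt(1401)/2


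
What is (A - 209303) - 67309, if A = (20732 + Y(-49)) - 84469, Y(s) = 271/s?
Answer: -16677372/49 ≈ -3.4035e+5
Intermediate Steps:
A = -3123384/49 (A = (20732 + 271/(-49)) - 84469 = (20732 + 271*(-1/49)) - 84469 = (20732 - 271/49) - 84469 = 1015597/49 - 84469 = -3123384/49 ≈ -63743.)
(A - 209303) - 67309 = (-3123384/49 - 209303) - 67309 = -13379231/49 - 67309 = -16677372/49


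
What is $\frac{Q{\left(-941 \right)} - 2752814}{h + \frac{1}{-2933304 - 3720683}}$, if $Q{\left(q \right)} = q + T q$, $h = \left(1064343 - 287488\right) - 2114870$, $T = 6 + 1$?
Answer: $\frac{9183639891777}{4451567207903} \approx 2.063$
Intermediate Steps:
$T = 7$
$h = -1338015$ ($h = \left(1064343 - 287488\right) - 2114870 = 776855 - 2114870 = -1338015$)
$Q{\left(q \right)} = 8 q$ ($Q{\left(q \right)} = q + 7 q = 8 q$)
$\frac{Q{\left(-941 \right)} - 2752814}{h + \frac{1}{-2933304 - 3720683}} = \frac{8 \left(-941\right) - 2752814}{-1338015 + \frac{1}{-2933304 - 3720683}} = \frac{-7528 - 2752814}{-1338015 + \frac{1}{-6653987}} = - \frac{2760342}{-1338015 - \frac{1}{6653987}} = - \frac{2760342}{- \frac{8903134415806}{6653987}} = \left(-2760342\right) \left(- \frac{6653987}{8903134415806}\right) = \frac{9183639891777}{4451567207903}$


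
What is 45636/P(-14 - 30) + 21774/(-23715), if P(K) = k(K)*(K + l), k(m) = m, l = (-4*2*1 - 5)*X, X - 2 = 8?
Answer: 25432111/5043390 ≈ 5.0427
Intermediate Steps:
X = 10 (X = 2 + 8 = 10)
l = -130 (l = (-4*2*1 - 5)*10 = (-8*1 - 5)*10 = (-8 - 5)*10 = -13*10 = -130)
P(K) = K*(-130 + K) (P(K) = K*(K - 130) = K*(-130 + K))
45636/P(-14 - 30) + 21774/(-23715) = 45636/(((-14 - 30)*(-130 + (-14 - 30)))) + 21774/(-23715) = 45636/((-44*(-130 - 44))) + 21774*(-1/23715) = 45636/((-44*(-174))) - 7258/7905 = 45636/7656 - 7258/7905 = 45636*(1/7656) - 7258/7905 = 3803/638 - 7258/7905 = 25432111/5043390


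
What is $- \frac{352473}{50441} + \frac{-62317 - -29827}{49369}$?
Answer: $- \frac{19040067627}{2490221729} \approx -7.6459$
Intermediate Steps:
$- \frac{352473}{50441} + \frac{-62317 - -29827}{49369} = \left(-352473\right) \frac{1}{50441} + \left(-62317 + 29827\right) \frac{1}{49369} = - \frac{352473}{50441} - \frac{32490}{49369} = - \frac{19040067627}{2490221729}$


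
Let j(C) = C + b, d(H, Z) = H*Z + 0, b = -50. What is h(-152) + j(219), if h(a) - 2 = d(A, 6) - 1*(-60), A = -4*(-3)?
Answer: 303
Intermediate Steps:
A = 12
d(H, Z) = H*Z
h(a) = 134 (h(a) = 2 + (12*6 - 1*(-60)) = 2 + (72 + 60) = 2 + 132 = 134)
j(C) = -50 + C (j(C) = C - 50 = -50 + C)
h(-152) + j(219) = 134 + (-50 + 219) = 134 + 169 = 303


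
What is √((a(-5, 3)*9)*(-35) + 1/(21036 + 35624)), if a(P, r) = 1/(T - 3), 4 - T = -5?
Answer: I*√42135903085/28330 ≈ 7.2457*I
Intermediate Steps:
T = 9 (T = 4 - 1*(-5) = 4 + 5 = 9)
a(P, r) = ⅙ (a(P, r) = 1/(9 - 3) = 1/6 = ⅙)
√((a(-5, 3)*9)*(-35) + 1/(21036 + 35624)) = √(((⅙)*9)*(-35) + 1/(21036 + 35624)) = √((3/2)*(-35) + 1/56660) = √(-105/2 + 1/56660) = √(-2974649/56660) = I*√42135903085/28330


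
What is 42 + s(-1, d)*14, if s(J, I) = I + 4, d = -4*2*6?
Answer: -574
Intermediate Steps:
d = -48 (d = -8*6 = -48)
s(J, I) = 4 + I
42 + s(-1, d)*14 = 42 + (4 - 48)*14 = 42 - 44*14 = 42 - 616 = -574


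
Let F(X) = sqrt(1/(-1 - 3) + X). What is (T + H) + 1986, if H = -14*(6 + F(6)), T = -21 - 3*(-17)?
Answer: 1932 - 7*sqrt(23) ≈ 1898.4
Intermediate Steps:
F(X) = sqrt(-1/4 + X) (F(X) = sqrt(1/(-4) + X) = sqrt(-1/4 + X))
T = 30 (T = -21 + 51 = 30)
H = -84 - 7*sqrt(23) (H = -14*(6 + sqrt(-1 + 4*6)/2) = -14*(6 + sqrt(-1 + 24)/2) = -14*(6 + sqrt(23)/2) = -84 - 7*sqrt(23) ≈ -117.57)
(T + H) + 1986 = (30 + (-84 - 7*sqrt(23))) + 1986 = (-54 - 7*sqrt(23)) + 1986 = 1932 - 7*sqrt(23)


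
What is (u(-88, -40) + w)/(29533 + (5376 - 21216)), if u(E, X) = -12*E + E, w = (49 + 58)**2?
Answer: 12417/13693 ≈ 0.90681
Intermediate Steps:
w = 11449 (w = 107**2 = 11449)
u(E, X) = -11*E
(u(-88, -40) + w)/(29533 + (5376 - 21216)) = (-11*(-88) + 11449)/(29533 + (5376 - 21216)) = (968 + 11449)/(29533 - 15840) = 12417/13693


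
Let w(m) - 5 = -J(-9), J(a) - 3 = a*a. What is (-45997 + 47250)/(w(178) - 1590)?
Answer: -1253/1669 ≈ -0.75075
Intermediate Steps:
J(a) = 3 + a² (J(a) = 3 + a*a = 3 + a²)
w(m) = -79 (w(m) = 5 - (3 + (-9)²) = 5 - (3 + 81) = 5 - 1*84 = 5 - 84 = -79)
(-45997 + 47250)/(w(178) - 1590) = (-45997 + 47250)/(-79 - 1590) = 1253/(-1669) = 1253*(-1/1669) = -1253/1669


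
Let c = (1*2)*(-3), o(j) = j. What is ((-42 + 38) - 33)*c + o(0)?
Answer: 222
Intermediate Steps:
c = -6 (c = 2*(-3) = -6)
((-42 + 38) - 33)*c + o(0) = ((-42 + 38) - 33)*(-6) + 0 = (-4 - 33)*(-6) + 0 = -37*(-6) + 0 = 222 + 0 = 222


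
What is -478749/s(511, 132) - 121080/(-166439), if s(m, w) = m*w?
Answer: -486499433/76371724 ≈ -6.3701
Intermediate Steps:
-478749/s(511, 132) - 121080/(-166439) = -478749/(511*132) - 121080/(-166439) = -478749/67452 - 121080*(-1/166439) = -478749*1/67452 + 121080/166439 = -159583/22484 + 121080/166439 = -486499433/76371724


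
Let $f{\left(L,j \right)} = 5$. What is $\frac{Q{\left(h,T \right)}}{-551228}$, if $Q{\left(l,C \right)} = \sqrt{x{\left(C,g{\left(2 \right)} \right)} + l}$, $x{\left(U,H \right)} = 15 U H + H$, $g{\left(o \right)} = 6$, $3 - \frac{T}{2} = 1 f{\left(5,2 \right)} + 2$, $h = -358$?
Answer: $- \frac{i \sqrt{67}}{137807} \approx - 5.9397 \cdot 10^{-5} i$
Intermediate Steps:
$T = -8$ ($T = 6 - 2 \left(1 \cdot 5 + 2\right) = 6 - 2 \left(5 + 2\right) = 6 - 14 = -8$)
$x{\left(U,H \right)} = H + 15 H U$ ($x{\left(U,H \right)} = 15 H U + H = H + 15 H U$)
$Q{\left(l,C \right)} = \sqrt{6 + l + 90 C}$ ($Q{\left(l,C \right)} = \sqrt{6 \left(1 + 15 C\right) + l} = \sqrt{\left(6 + 90 C\right) + l} = \sqrt{6 + l + 90 C}$)
$\frac{Q{\left(h,T \right)}}{-551228} = \frac{\sqrt{6 - 358 + 90 \left(-8\right)}}{-551228} = \sqrt{6 - 358 - 720} \left(- \frac{1}{551228}\right) = \sqrt{-1072} \left(- \frac{1}{551228}\right) = 4 i \sqrt{67} \left(- \frac{1}{551228}\right) = - \frac{i \sqrt{67}}{137807}$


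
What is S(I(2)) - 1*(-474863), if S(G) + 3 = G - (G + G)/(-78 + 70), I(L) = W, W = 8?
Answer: 474870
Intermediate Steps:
I(L) = 8
S(G) = -3 + 5*G/4 (S(G) = -3 + (G - (G + G)/(-78 + 70)) = -3 + (G - 2*G/(-8)) = -3 + (G - 2*G*(-1)/8) = -3 + (G - (-1)*G/4) = -3 + (G + G/4) = -3 + 5*G/4)
S(I(2)) - 1*(-474863) = (-3 + (5/4)*8) - 1*(-474863) = (-3 + 10) + 474863 = 7 + 474863 = 474870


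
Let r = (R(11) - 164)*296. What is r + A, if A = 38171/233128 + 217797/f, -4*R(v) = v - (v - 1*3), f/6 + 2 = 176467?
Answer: -286595140713567/5876990360 ≈ -48766.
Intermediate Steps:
f = 1058790 (f = -12 + 6*176467 = -12 + 1058802 = 1058790)
R(v) = -¾ (R(v) = -(v - (v - 1*3))/4 = -(v - (v - 3))/4 = -(v - (-3 + v))/4 = -(v + (3 - v))/4 = -¼*3 = -¾)
A = 2171182193/5876990360 (A = 38171/233128 + 217797/1058790 = 38171*(1/233128) + 217797*(1/1058790) = 5453/33304 + 72599/352930 = 2171182193/5876990360 ≈ 0.36944)
r = -48766 (r = (-¾ - 164)*296 = -659/4*296 = -48766)
r + A = -48766 + 2171182193/5876990360 = -286595140713567/5876990360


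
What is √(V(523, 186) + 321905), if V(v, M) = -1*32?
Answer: √321873 ≈ 567.34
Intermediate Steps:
V(v, M) = -32
√(V(523, 186) + 321905) = √(-32 + 321905) = √321873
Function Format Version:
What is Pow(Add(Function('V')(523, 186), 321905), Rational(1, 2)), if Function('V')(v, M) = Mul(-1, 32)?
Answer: Pow(321873, Rational(1, 2)) ≈ 567.34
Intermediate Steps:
Function('V')(v, M) = -32
Pow(Add(Function('V')(523, 186), 321905), Rational(1, 2)) = Pow(Add(-32, 321905), Rational(1, 2)) = Pow(321873, Rational(1, 2))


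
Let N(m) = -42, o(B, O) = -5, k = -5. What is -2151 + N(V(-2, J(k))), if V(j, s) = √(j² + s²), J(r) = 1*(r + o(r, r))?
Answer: -2193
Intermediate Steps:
J(r) = -5 + r (J(r) = 1*(r - 5) = 1*(-5 + r) = -5 + r)
-2151 + N(V(-2, J(k))) = -2151 - 42 = -2193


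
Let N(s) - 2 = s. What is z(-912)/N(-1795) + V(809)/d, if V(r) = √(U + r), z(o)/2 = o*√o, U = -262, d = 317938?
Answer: √547/317938 + 7296*I*√57/1793 ≈ 7.3562e-5 + 30.721*I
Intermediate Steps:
N(s) = 2 + s
z(o) = 2*o^(3/2) (z(o) = 2*(o*√o) = 2*o^(3/2))
V(r) = √(-262 + r)
z(-912)/N(-1795) + V(809)/d = (2*(-912)^(3/2))/(2 - 1795) + √(-262 + 809)/317938 = (2*(-3648*I*√57))/(-1793) + √547*(1/317938) = -7296*I*√57*(-1/1793) + √547/317938 = 7296*I*√57/1793 + √547/317938 = √547/317938 + 7296*I*√57/1793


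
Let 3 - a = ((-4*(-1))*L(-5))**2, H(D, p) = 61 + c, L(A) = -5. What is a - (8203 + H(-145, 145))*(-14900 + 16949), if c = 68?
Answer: -17072665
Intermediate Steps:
H(D, p) = 129 (H(D, p) = 61 + 68 = 129)
a = -397 (a = 3 - (-4*(-1)*(-5))**2 = 3 - (4*(-5))**2 = 3 - 1*(-20)**2 = 3 - 1*400 = 3 - 400 = -397)
a - (8203 + H(-145, 145))*(-14900 + 16949) = -397 - (8203 + 129)*(-14900 + 16949) = -397 - 8332*2049 = -397 - 1*17072268 = -397 - 17072268 = -17072665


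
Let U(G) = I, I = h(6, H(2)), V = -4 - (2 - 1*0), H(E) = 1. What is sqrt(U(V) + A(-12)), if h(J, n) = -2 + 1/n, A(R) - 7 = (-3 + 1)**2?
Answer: sqrt(10) ≈ 3.1623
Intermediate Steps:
A(R) = 11 (A(R) = 7 + (-3 + 1)**2 = 7 + (-2)**2 = 7 + 4 = 11)
V = -6 (V = -4 - (2 + 0) = -4 - 1*2 = -4 - 2 = -6)
I = -1 (I = -2 + 1/1 = -2 + 1 = -1)
U(G) = -1
sqrt(U(V) + A(-12)) = sqrt(-1 + 11) = sqrt(10)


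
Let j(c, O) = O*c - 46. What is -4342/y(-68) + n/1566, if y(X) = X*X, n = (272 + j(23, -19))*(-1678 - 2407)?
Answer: 994696967/1810296 ≈ 549.47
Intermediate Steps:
j(c, O) = -46 + O*c
n = 861935 (n = (272 + (-46 - 19*23))*(-1678 - 2407) = (272 + (-46 - 437))*(-4085) = (272 - 483)*(-4085) = -211*(-4085) = 861935)
y(X) = X**2
-4342/y(-68) + n/1566 = -4342/((-68)**2) + 861935/1566 = -4342/4624 + 861935*(1/1566) = -4342*1/4624 + 861935/1566 = -2171/2312 + 861935/1566 = 994696967/1810296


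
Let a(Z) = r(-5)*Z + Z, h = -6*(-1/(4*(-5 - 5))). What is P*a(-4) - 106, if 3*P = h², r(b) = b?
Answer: -2647/25 ≈ -105.88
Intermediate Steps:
h = -3/20 (h = -6/((-10*(-4))) = -6/40 = -6*1/40 = -3/20 ≈ -0.15000)
a(Z) = -4*Z (a(Z) = -5*Z + Z = -4*Z)
P = 3/400 (P = (-3/20)²/3 = (⅓)*(9/400) = 3/400 ≈ 0.0075000)
P*a(-4) - 106 = 3*(-4*(-4))/400 - 106 = (3/400)*16 - 106 = 3/25 - 106 = -2647/25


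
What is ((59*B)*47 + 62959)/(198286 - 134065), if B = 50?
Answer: 67203/21407 ≈ 3.1393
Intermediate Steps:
((59*B)*47 + 62959)/(198286 - 134065) = ((59*50)*47 + 62959)/(198286 - 134065) = (2950*47 + 62959)/64221 = (138650 + 62959)*(1/64221) = 201609*(1/64221) = 67203/21407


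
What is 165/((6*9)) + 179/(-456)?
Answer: 3643/1368 ≈ 2.6630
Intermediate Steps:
165/((6*9)) + 179/(-456) = 165/54 + 179*(-1/456) = 165*(1/54) - 179/456 = 55/18 - 179/456 = 3643/1368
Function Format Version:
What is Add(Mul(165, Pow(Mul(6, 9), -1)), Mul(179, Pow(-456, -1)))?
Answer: Rational(3643, 1368) ≈ 2.6630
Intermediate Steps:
Add(Mul(165, Pow(Mul(6, 9), -1)), Mul(179, Pow(-456, -1))) = Add(Mul(165, Pow(54, -1)), Mul(179, Rational(-1, 456))) = Add(Mul(165, Rational(1, 54)), Rational(-179, 456)) = Add(Rational(55, 18), Rational(-179, 456)) = Rational(3643, 1368)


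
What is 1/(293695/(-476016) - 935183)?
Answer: -476016/445162364623 ≈ -1.0693e-6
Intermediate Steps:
1/(293695/(-476016) - 935183) = 1/(293695*(-1/476016) - 935183) = 1/(-293695/476016 - 935183) = 1/(-445162364623/476016) = -476016/445162364623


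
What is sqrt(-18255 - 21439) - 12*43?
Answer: -516 + I*sqrt(39694) ≈ -516.0 + 199.23*I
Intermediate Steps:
sqrt(-18255 - 21439) - 12*43 = sqrt(-39694) - 1*516 = I*sqrt(39694) - 516 = -516 + I*sqrt(39694)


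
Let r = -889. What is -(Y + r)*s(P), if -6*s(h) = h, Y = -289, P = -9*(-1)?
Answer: -1767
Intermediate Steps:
P = 9
s(h) = -h/6
-(Y + r)*s(P) = -(-289 - 889)*(-1/6*9) = -(-1178)*(-3)/2 = -1*1767 = -1767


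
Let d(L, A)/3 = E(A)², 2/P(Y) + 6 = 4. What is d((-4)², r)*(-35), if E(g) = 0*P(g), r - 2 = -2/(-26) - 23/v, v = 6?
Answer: 0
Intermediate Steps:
r = -137/78 (r = 2 + (-2/(-26) - 23/6) = 2 + (-2*(-1/26) - 23*⅙) = 2 + (1/13 - 23/6) = 2 - 293/78 = -137/78 ≈ -1.7564)
P(Y) = -1 (P(Y) = 2/(-6 + 4) = 2/(-2) = 2*(-½) = -1)
E(g) = 0 (E(g) = 0*(-1) = 0)
d(L, A) = 0 (d(L, A) = 3*0² = 3*0 = 0)
d((-4)², r)*(-35) = 0*(-35) = 0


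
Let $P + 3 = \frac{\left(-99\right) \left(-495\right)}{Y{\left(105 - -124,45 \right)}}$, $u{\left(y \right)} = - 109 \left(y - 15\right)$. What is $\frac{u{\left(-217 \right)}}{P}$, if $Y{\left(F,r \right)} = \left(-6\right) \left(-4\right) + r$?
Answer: $\frac{290812}{8133} \approx 35.757$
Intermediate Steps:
$u{\left(y \right)} = 1635 - 109 y$ ($u{\left(y \right)} = - 109 \left(-15 + y\right) = 1635 - 109 y$)
$Y{\left(F,r \right)} = 24 + r$
$P = \frac{16266}{23}$ ($P = -3 + \frac{\left(-99\right) \left(-495\right)}{24 + 45} = -3 + \frac{49005}{69} = -3 + 49005 \cdot \frac{1}{69} = -3 + \frac{16335}{23} = \frac{16266}{23} \approx 707.22$)
$\frac{u{\left(-217 \right)}}{P} = \frac{1635 - -23653}{\frac{16266}{23}} = \left(1635 + 23653\right) \frac{23}{16266} = 25288 \cdot \frac{23}{16266} = \frac{290812}{8133}$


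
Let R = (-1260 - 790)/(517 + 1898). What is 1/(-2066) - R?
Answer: 846577/997878 ≈ 0.84838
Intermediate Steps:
R = -410/483 (R = -2050/2415 = -2050*1/2415 = -410/483 ≈ -0.84886)
1/(-2066) - R = 1/(-2066) - 1*(-410/483) = -1/2066 + 410/483 = 846577/997878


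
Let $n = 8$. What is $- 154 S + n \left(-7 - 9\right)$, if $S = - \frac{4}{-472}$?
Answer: $- \frac{7629}{59} \approx -129.31$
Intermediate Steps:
$S = \frac{1}{118}$ ($S = \left(-4\right) \left(- \frac{1}{472}\right) = \frac{1}{118} \approx 0.0084746$)
$- 154 S + n \left(-7 - 9\right) = \left(-154\right) \frac{1}{118} + 8 \left(-7 - 9\right) = - \frac{77}{59} + 8 \left(-16\right) = - \frac{77}{59} - 128 = - \frac{7629}{59}$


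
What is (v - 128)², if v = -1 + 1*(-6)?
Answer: 18225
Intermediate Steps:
v = -7 (v = -1 - 6 = -7)
(v - 128)² = (-7 - 128)² = (-135)² = 18225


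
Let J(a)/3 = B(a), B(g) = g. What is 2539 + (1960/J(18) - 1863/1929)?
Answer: 44692952/17361 ≈ 2574.3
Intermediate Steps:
J(a) = 3*a
2539 + (1960/J(18) - 1863/1929) = 2539 + (1960/((3*18)) - 1863/1929) = 2539 + (1960/54 - 1863*1/1929) = 2539 + (1960*(1/54) - 621/643) = 2539 + (980/27 - 621/643) = 2539 + 613373/17361 = 44692952/17361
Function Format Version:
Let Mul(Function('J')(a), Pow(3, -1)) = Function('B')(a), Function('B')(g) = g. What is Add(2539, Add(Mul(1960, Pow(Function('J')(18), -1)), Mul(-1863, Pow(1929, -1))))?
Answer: Rational(44692952, 17361) ≈ 2574.3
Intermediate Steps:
Function('J')(a) = Mul(3, a)
Add(2539, Add(Mul(1960, Pow(Function('J')(18), -1)), Mul(-1863, Pow(1929, -1)))) = Add(2539, Add(Mul(1960, Pow(Mul(3, 18), -1)), Mul(-1863, Pow(1929, -1)))) = Add(2539, Add(Mul(1960, Pow(54, -1)), Mul(-1863, Rational(1, 1929)))) = Add(2539, Add(Mul(1960, Rational(1, 54)), Rational(-621, 643))) = Add(2539, Add(Rational(980, 27), Rational(-621, 643))) = Add(2539, Rational(613373, 17361)) = Rational(44692952, 17361)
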